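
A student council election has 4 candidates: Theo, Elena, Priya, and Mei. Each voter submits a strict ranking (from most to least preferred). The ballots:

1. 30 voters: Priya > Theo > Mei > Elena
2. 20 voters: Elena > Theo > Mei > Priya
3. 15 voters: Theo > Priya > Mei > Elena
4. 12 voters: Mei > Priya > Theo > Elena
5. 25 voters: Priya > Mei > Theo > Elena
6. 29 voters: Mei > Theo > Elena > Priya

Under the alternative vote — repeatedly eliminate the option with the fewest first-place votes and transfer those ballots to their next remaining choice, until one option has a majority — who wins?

Priya

Round 1: Theo 15, Elena 20, Priya 55, Mei 41. Eliminate Theo.
Round 2: Elena 20, Priya 70, Mei 41. Priya has a majority.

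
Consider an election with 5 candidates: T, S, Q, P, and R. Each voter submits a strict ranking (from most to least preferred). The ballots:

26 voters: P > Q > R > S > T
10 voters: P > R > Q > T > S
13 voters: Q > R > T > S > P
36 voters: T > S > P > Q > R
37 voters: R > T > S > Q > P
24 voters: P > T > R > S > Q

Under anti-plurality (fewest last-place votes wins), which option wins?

S

Last-place votes: T 26, S 10, Q 24, P 50, R 36.
S is ranked last by the fewest voters, so S wins.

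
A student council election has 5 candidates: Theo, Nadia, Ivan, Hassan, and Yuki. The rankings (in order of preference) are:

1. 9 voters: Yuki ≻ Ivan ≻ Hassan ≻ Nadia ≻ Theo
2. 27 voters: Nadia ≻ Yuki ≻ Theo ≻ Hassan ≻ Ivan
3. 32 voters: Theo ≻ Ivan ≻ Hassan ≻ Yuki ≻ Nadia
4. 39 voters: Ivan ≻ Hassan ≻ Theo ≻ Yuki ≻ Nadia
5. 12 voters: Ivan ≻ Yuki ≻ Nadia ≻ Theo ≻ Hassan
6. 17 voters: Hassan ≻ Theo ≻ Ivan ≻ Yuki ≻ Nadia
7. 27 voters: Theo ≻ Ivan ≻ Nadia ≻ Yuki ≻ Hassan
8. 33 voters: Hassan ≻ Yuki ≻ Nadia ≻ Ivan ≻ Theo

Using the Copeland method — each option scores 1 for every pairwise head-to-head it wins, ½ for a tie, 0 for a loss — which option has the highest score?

Theo: beats Nadia, Ivan, and Yuki; ties Hassan → score 3.5.
Nadia: loses to Theo, Ivan, Hassan, and Yuki → score 0.
Ivan: beats Nadia, Hassan, and Yuki; loses to Theo → score 3.
Hassan: beats Nadia and Yuki; ties Theo; loses to Ivan → score 2.5.
Yuki: beats Nadia; loses to Theo, Ivan, and Hassan → score 1.
Theo has the best pairwise record.

Theo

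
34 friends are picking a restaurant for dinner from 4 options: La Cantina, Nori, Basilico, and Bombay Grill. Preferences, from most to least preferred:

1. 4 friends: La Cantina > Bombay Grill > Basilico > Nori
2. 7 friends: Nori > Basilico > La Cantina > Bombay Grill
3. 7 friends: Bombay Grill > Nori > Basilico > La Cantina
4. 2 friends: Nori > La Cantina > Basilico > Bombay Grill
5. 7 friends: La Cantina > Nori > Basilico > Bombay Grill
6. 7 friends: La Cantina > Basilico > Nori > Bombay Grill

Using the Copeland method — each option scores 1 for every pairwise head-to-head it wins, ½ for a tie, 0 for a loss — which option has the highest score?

La Cantina: beats Nori, Basilico, and Bombay Grill → score 3.
Nori: beats Basilico and Bombay Grill; loses to La Cantina → score 2.
Basilico: beats Bombay Grill; loses to La Cantina and Nori → score 1.
Bombay Grill: loses to La Cantina, Nori, and Basilico → score 0.
La Cantina has the best pairwise record.

La Cantina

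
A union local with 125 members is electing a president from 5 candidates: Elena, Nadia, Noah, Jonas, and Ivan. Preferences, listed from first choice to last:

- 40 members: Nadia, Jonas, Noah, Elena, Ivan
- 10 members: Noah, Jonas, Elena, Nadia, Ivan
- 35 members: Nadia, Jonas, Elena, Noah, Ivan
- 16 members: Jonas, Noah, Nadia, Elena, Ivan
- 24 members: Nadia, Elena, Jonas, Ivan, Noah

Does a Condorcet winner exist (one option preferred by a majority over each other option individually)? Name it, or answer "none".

Nadia

Nadia vs Elena: 115–10 for Nadia.
Nadia vs Noah: 99–26 for Nadia.
Nadia vs Jonas: 99–26 for Nadia.
Nadia vs Ivan: 125–0 for Nadia.
Nadia beats every other option head-to-head.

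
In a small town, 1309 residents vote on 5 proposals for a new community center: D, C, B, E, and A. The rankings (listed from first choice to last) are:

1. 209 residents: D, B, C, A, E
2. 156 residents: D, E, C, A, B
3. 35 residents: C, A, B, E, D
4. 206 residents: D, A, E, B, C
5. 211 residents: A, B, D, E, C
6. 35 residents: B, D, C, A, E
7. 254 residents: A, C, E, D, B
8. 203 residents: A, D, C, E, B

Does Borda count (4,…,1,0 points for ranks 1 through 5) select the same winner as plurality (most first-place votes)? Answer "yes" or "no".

yes

Borda — scores: D 3674, C 2108, B 1676, E 1837, A 3795. Winner: A.
Plurality — first-place votes: D 571, C 35, B 35, E 0, A 668. Winner: A.
The two methods agree.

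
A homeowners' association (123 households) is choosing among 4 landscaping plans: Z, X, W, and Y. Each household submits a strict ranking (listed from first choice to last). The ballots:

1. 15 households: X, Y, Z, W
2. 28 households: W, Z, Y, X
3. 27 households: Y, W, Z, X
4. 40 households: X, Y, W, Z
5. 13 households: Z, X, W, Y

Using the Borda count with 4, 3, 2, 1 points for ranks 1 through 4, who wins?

Y

Z: 15·2 + 28·3 + 27·2 + 40·1 + 13·4 = 260
X: 15·4 + 28·1 + 27·1 + 40·4 + 13·3 = 314
W: 15·1 + 28·4 + 27·3 + 40·2 + 13·2 = 314
Y: 15·3 + 28·2 + 27·4 + 40·3 + 13·1 = 342
Y has the highest Borda score (342).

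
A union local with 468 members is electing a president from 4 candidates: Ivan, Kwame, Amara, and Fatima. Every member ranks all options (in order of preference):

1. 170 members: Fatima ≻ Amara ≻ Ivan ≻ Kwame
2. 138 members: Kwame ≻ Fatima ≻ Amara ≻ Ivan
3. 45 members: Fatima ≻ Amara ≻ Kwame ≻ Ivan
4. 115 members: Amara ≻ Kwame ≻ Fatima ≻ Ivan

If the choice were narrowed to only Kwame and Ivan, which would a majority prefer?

Voters preferring Kwame to Ivan: 298; preferring Ivan to Kwame: 170.
Kwame wins the head-to-head.

Kwame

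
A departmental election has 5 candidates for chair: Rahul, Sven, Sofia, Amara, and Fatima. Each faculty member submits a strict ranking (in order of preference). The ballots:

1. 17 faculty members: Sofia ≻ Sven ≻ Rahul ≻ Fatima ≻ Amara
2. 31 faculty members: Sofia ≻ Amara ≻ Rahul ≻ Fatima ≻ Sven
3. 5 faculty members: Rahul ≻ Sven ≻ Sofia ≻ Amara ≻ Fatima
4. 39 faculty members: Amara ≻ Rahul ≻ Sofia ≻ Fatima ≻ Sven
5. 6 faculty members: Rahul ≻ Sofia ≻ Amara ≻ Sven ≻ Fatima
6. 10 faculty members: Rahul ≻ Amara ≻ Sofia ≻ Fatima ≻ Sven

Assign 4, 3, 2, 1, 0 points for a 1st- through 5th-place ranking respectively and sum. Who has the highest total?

Sofia

Rahul: 17·2 + 31·2 + 5·4 + 39·3 + 6·4 + 10·4 = 297
Sven: 17·3 + 31·0 + 5·3 + 39·0 + 6·1 + 10·0 = 72
Sofia: 17·4 + 31·4 + 5·2 + 39·2 + 6·3 + 10·2 = 318
Amara: 17·0 + 31·3 + 5·1 + 39·4 + 6·2 + 10·3 = 296
Fatima: 17·1 + 31·1 + 5·0 + 39·1 + 6·0 + 10·1 = 97
Sofia has the highest Borda score (318).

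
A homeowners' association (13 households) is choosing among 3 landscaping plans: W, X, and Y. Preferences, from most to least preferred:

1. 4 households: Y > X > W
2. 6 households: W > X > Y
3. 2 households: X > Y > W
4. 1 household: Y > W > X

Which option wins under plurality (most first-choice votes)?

W

First-place votes: W 6, X 2, Y 5.
W has the most first-place votes.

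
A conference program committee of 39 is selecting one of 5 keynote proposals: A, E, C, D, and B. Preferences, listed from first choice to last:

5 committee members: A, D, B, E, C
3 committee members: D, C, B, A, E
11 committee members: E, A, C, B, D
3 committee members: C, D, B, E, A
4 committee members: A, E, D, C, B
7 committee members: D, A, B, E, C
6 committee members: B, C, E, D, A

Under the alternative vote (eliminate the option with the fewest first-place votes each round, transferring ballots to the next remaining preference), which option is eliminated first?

Round 1: A 9, E 11, C 3, D 10, B 6. Eliminate C.

C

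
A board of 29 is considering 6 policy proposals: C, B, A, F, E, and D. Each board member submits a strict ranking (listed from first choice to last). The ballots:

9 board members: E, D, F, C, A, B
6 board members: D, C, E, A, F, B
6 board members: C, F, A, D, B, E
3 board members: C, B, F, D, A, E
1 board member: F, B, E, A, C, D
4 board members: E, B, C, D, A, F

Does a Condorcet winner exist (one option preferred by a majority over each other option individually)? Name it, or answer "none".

D vs C: 15–14 for D.
D vs B: 21–8 for D.
D vs A: 22–7 for D.
D vs F: 19–10 for D.
D vs E: 15–14 for D.
D beats every other option head-to-head.

D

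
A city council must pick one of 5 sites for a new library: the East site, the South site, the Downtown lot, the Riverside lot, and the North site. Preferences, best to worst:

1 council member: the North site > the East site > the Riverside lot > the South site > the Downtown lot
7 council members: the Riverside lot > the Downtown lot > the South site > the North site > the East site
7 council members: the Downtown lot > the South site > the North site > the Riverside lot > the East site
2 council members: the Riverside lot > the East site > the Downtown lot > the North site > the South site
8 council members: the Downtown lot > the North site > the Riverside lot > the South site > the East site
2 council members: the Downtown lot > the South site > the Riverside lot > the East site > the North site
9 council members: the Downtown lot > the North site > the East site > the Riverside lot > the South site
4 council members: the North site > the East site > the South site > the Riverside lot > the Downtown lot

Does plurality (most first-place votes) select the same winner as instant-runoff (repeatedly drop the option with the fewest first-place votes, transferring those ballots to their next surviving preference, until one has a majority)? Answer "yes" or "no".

Plurality — first-place votes: the East site 0, the South site 0, the Downtown lot 26, the Riverside lot 9, the North site 5. Winner: the Downtown lot.
Instant-runoff — R1 the East site 0, the South site 0, the Downtown lot 26, the Riverside lot 9, the North site 5 (the Downtown lot winner). Winner: the Downtown lot.
The two methods agree.

yes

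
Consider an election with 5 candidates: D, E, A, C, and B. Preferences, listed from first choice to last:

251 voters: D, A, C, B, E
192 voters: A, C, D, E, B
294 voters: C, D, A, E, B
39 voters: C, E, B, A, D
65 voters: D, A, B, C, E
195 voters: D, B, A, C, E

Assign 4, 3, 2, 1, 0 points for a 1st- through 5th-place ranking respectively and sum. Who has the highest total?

D

D: 251·4 + 192·2 + 294·3 + 39·0 + 65·4 + 195·4 = 3310
E: 251·0 + 192·1 + 294·1 + 39·3 + 65·0 + 195·0 = 603
A: 251·3 + 192·4 + 294·2 + 39·1 + 65·3 + 195·2 = 2733
C: 251·2 + 192·3 + 294·4 + 39·4 + 65·1 + 195·1 = 2670
B: 251·1 + 192·0 + 294·0 + 39·2 + 65·2 + 195·3 = 1044
D has the highest Borda score (3310).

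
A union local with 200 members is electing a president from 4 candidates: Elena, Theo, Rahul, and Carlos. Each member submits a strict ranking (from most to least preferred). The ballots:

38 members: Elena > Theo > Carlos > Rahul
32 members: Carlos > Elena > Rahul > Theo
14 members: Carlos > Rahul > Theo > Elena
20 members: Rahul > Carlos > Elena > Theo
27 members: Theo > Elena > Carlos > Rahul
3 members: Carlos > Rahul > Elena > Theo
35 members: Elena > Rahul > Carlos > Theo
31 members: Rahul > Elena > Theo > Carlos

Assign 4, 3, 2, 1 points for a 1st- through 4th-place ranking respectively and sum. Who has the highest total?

Elena: 38·4 + 32·3 + 14·1 + 20·2 + 27·3 + 3·2 + 35·4 + 31·3 = 622
Theo: 38·3 + 32·1 + 14·2 + 20·1 + 27·4 + 3·1 + 35·1 + 31·2 = 402
Rahul: 38·1 + 32·2 + 14·3 + 20·4 + 27·1 + 3·3 + 35·3 + 31·4 = 489
Carlos: 38·2 + 32·4 + 14·4 + 20·3 + 27·2 + 3·4 + 35·2 + 31·1 = 487
Elena has the highest Borda score (622).

Elena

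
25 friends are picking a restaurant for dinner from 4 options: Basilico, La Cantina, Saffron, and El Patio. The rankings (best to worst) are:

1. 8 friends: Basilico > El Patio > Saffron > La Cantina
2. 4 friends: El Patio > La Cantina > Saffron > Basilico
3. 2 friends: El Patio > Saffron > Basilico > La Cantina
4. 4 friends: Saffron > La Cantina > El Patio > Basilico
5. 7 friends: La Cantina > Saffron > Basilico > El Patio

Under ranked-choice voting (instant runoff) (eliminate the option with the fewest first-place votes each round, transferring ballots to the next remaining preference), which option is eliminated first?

Saffron

Round 1: Basilico 8, La Cantina 7, Saffron 4, El Patio 6. Eliminate Saffron.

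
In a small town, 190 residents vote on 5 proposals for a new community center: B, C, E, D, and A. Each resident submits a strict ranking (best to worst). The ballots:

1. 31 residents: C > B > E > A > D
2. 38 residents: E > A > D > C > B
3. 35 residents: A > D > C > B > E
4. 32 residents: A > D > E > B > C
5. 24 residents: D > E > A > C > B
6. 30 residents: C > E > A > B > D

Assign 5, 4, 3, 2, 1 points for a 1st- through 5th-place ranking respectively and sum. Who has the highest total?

B: 31·4 + 38·1 + 35·2 + 32·2 + 24·1 + 30·2 = 380
C: 31·5 + 38·2 + 35·3 + 32·1 + 24·2 + 30·5 = 566
E: 31·3 + 38·5 + 35·1 + 32·3 + 24·4 + 30·4 = 630
D: 31·1 + 38·3 + 35·4 + 32·4 + 24·5 + 30·1 = 563
A: 31·2 + 38·4 + 35·5 + 32·5 + 24·3 + 30·3 = 711
A has the highest Borda score (711).

A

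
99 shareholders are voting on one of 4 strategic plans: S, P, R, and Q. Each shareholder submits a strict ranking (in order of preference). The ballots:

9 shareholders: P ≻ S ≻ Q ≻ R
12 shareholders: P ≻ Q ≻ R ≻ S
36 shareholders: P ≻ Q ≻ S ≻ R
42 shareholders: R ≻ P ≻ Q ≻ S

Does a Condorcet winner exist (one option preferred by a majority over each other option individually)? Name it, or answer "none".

P

P vs S: 99–0 for P.
P vs R: 57–42 for P.
P vs Q: 99–0 for P.
P beats every other option head-to-head.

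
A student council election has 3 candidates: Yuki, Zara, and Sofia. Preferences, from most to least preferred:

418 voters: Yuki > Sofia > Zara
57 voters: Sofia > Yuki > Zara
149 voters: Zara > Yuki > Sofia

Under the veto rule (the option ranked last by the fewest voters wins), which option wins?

Last-place votes: Yuki 0, Zara 475, Sofia 149.
Yuki is ranked last by the fewest voters, so Yuki wins.

Yuki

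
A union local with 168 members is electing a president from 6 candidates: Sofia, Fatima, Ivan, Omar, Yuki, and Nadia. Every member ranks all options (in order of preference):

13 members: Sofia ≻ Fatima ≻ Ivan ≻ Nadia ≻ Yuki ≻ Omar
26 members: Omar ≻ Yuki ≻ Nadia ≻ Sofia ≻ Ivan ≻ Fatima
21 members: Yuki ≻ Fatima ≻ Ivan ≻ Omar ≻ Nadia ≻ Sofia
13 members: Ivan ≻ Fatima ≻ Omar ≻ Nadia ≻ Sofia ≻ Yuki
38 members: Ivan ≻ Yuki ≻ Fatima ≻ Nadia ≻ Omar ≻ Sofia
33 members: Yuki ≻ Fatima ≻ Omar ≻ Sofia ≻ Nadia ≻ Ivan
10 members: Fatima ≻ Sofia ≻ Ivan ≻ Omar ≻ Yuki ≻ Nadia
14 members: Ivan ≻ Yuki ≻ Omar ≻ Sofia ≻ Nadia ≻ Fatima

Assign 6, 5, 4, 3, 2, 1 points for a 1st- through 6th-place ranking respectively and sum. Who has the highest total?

Sofia: 13·6 + 26·3 + 21·1 + 13·2 + 38·1 + 33·3 + 10·5 + 14·3 = 432
Fatima: 13·5 + 26·1 + 21·5 + 13·5 + 38·4 + 33·5 + 10·6 + 14·1 = 652
Ivan: 13·4 + 26·2 + 21·4 + 13·6 + 38·6 + 33·1 + 10·4 + 14·6 = 651
Omar: 13·1 + 26·6 + 21·3 + 13·4 + 38·2 + 33·4 + 10·3 + 14·4 = 578
Yuki: 13·2 + 26·5 + 21·6 + 13·1 + 38·5 + 33·6 + 10·2 + 14·5 = 773
Nadia: 13·3 + 26·4 + 21·2 + 13·3 + 38·3 + 33·2 + 10·1 + 14·2 = 442
Yuki has the highest Borda score (773).

Yuki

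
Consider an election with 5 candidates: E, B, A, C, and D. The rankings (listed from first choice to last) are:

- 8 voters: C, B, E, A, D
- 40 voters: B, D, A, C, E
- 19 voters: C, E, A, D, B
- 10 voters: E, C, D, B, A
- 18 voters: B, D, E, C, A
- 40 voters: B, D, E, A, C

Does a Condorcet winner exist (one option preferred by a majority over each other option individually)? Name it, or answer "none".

B

B vs E: 106–29 for B.
B vs A: 116–19 for B.
B vs C: 98–37 for B.
B vs D: 106–29 for B.
B beats every other option head-to-head.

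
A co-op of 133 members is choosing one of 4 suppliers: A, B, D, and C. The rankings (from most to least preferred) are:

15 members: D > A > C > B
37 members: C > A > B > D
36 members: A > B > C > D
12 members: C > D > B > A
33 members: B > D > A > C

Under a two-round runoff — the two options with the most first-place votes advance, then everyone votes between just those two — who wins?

Round 1 first-place votes: A 36, B 33, D 15, C 49.
C and A advance.
Runoff: C is preferred to A by 49 voters; A by 84.
A wins the runoff.

A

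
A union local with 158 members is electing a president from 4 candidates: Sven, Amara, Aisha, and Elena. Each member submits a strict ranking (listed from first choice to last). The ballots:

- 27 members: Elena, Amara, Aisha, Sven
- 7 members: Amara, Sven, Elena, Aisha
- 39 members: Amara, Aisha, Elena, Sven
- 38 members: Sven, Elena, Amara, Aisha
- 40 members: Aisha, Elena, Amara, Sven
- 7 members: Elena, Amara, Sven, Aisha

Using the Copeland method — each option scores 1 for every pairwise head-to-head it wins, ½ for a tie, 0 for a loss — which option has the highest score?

Elena

Sven: loses to Amara, Aisha, and Elena → score 0.
Amara: beats Sven and Aisha; loses to Elena → score 2.
Aisha: beats Sven; ties Elena; loses to Amara → score 1.5.
Elena: beats Sven and Amara; ties Aisha → score 2.5.
Elena has the best pairwise record.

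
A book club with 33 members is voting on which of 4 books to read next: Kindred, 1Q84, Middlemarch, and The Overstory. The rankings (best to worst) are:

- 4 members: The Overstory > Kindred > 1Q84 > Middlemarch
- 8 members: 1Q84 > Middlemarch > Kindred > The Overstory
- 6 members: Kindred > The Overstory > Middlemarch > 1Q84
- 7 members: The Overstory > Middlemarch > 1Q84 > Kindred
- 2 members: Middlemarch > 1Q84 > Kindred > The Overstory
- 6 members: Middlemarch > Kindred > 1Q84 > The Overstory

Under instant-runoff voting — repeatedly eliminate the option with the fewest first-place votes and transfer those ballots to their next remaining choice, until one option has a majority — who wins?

The Overstory

Round 1: Kindred 6, 1Q84 8, Middlemarch 8, The Overstory 11. Eliminate Kindred.
Round 2: 1Q84 8, Middlemarch 8, The Overstory 17. The Overstory has a majority.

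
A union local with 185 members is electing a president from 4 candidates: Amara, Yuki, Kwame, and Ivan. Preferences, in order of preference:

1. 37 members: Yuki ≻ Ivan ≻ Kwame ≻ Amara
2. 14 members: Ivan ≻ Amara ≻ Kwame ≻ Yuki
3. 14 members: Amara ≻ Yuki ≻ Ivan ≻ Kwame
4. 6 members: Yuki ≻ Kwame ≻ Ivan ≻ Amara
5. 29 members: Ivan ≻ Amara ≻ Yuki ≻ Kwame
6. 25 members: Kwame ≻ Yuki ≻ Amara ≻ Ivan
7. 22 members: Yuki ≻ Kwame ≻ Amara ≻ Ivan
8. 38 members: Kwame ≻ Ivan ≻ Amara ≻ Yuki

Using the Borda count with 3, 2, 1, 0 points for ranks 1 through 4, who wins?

Yuki

Amara: 37·0 + 14·2 + 14·3 + 6·0 + 29·2 + 25·1 + 22·1 + 38·1 = 213
Yuki: 37·3 + 14·0 + 14·2 + 6·3 + 29·1 + 25·2 + 22·3 + 38·0 = 302
Kwame: 37·1 + 14·1 + 14·0 + 6·2 + 29·0 + 25·3 + 22·2 + 38·3 = 296
Ivan: 37·2 + 14·3 + 14·1 + 6·1 + 29·3 + 25·0 + 22·0 + 38·2 = 299
Yuki has the highest Borda score (302).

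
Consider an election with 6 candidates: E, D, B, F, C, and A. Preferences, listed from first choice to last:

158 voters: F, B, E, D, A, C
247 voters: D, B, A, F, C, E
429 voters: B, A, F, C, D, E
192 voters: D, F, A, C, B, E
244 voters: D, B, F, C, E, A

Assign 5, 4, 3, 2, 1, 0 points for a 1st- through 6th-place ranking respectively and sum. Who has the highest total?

E: 158·3 + 247·0 + 429·0 + 192·0 + 244·1 = 718
D: 158·2 + 247·5 + 429·1 + 192·5 + 244·5 = 4160
B: 158·4 + 247·4 + 429·5 + 192·1 + 244·4 = 4933
F: 158·5 + 247·2 + 429·3 + 192·4 + 244·3 = 4071
C: 158·0 + 247·1 + 429·2 + 192·2 + 244·2 = 1977
A: 158·1 + 247·3 + 429·4 + 192·3 + 244·0 = 3191
B has the highest Borda score (4933).

B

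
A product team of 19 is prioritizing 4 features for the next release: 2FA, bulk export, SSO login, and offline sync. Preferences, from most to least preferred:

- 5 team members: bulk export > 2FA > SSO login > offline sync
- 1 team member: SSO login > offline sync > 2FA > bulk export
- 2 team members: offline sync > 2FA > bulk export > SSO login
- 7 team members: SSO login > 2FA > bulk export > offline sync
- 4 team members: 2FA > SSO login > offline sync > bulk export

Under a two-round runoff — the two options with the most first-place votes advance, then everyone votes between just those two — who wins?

Round 1 first-place votes: 2FA 4, bulk export 5, SSO login 8, offline sync 2.
SSO login and bulk export advance.
Runoff: SSO login is preferred to bulk export by 12 voters; bulk export by 7.
SSO login wins the runoff.

SSO login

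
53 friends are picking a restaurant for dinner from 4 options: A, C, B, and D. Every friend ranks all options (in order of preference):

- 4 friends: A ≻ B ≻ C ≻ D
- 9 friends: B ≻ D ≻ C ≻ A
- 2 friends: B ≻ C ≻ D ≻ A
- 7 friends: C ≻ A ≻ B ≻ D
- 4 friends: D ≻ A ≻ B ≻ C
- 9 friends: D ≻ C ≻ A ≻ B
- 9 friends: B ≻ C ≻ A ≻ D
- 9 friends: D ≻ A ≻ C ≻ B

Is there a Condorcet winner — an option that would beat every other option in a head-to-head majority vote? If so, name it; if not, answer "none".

Checking pairwise contests:
C beats A 36–17.
B beats C 28–25.
A beats B 33–20.
B beats D 31–22.
Every option loses at least one head-to-head, so there is no Condorcet winner.

none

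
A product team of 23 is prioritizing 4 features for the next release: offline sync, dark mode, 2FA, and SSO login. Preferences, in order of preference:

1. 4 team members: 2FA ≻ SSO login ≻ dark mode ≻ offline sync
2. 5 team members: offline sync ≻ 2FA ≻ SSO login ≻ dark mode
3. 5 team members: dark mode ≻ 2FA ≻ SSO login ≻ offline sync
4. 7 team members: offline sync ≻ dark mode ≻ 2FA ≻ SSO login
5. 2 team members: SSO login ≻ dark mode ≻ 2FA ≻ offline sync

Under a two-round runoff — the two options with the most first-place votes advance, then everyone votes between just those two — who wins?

offline sync

Round 1 first-place votes: offline sync 12, dark mode 5, 2FA 4, SSO login 2.
offline sync and dark mode advance.
Runoff: offline sync is preferred to dark mode by 12 voters; dark mode by 11.
offline sync wins the runoff.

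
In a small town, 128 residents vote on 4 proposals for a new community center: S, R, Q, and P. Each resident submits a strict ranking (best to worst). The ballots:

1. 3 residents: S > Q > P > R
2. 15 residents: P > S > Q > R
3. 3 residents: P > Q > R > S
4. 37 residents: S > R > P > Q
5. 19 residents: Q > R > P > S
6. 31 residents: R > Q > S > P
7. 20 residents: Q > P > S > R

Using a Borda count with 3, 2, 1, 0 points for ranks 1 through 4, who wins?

R

S: 3·3 + 15·2 + 3·0 + 37·3 + 19·0 + 31·1 + 20·1 = 201
R: 3·0 + 15·0 + 3·1 + 37·2 + 19·2 + 31·3 + 20·0 = 208
Q: 3·2 + 15·1 + 3·2 + 37·0 + 19·3 + 31·2 + 20·3 = 206
P: 3·1 + 15·3 + 3·3 + 37·1 + 19·1 + 31·0 + 20·2 = 153
R has the highest Borda score (208).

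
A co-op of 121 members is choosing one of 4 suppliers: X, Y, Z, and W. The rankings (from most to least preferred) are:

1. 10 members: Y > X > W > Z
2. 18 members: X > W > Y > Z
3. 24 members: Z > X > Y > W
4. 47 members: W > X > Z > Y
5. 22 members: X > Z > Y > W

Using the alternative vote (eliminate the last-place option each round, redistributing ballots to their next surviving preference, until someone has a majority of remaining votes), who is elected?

Round 1: X 40, Y 10, Z 24, W 47. Eliminate Y.
Round 2: X 50, Z 24, W 47. Eliminate Z.
Round 3: X 74, W 47. X has a majority.

X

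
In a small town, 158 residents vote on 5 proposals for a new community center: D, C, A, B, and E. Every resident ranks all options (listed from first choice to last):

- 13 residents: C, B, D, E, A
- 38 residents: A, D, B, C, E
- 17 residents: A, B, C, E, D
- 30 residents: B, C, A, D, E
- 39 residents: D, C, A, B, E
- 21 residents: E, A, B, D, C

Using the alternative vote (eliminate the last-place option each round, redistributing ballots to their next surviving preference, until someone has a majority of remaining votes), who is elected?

A

Round 1: D 39, C 13, A 55, B 30, E 21. Eliminate C.
Round 2: D 39, A 55, B 43, E 21. Eliminate E.
Round 3: D 39, A 76, B 43. Eliminate D.
Round 4: A 115, B 43. A has a majority.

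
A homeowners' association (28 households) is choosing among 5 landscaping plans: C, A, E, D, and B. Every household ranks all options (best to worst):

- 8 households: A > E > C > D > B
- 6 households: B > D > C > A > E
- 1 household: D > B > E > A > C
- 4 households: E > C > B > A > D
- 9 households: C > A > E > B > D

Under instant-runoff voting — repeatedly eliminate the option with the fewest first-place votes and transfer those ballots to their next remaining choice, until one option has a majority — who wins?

C

Round 1: C 9, A 8, E 4, D 1, B 6. Eliminate D.
Round 2: C 9, A 8, E 4, B 7. Eliminate E.
Round 3: C 13, A 8, B 7. Eliminate B.
Round 4: C 19, A 9. C has a majority.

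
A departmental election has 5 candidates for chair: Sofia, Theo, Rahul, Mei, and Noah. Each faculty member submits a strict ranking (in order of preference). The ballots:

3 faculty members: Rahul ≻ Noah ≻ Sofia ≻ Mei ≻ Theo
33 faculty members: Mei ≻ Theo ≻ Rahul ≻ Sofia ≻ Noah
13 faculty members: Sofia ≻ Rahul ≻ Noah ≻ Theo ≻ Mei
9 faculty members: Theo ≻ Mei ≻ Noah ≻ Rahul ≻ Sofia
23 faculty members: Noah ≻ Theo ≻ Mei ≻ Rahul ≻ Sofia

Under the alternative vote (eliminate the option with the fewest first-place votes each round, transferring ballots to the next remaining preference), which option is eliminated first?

Rahul

Round 1: Sofia 13, Theo 9, Rahul 3, Mei 33, Noah 23. Eliminate Rahul.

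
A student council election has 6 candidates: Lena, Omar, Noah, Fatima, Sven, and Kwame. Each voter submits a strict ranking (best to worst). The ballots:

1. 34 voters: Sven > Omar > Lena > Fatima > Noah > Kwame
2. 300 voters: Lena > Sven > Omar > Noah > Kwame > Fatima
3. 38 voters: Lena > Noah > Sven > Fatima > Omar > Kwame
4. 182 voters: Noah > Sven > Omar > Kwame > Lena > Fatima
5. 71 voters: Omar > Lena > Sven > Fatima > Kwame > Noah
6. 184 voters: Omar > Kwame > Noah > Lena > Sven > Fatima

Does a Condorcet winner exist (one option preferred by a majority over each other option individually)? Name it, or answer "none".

Checking pairwise contests:
Omar beats Lena 471–338.
Sven beats Omar 554–255.
Lena beats Noah 443–366.
Lena beats Fatima 809–0.
Lena beats Sven 593–216.
Lena beats Kwame 443–366.
Every option loses at least one head-to-head, so there is no Condorcet winner.

none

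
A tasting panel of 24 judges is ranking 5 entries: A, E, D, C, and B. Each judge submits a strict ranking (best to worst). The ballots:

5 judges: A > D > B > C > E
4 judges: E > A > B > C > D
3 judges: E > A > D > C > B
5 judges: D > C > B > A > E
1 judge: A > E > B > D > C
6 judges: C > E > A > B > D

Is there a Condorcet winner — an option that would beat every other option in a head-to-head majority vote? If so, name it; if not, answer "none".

none

Checking pairwise contests:
E beats A 13–11.
C beats E 16–8.
A beats D 19–5.
A beats C 13–11.
A beats B 19–5.
Every option loses at least one head-to-head, so there is no Condorcet winner.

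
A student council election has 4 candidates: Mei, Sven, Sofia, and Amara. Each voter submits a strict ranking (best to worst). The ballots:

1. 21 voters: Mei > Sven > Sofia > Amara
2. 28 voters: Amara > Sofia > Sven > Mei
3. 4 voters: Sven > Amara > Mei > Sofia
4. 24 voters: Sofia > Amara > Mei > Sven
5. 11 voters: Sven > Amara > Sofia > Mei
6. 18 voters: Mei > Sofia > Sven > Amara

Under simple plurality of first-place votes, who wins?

First-place votes: Mei 39, Sven 15, Sofia 24, Amara 28.
Mei has the most first-place votes.

Mei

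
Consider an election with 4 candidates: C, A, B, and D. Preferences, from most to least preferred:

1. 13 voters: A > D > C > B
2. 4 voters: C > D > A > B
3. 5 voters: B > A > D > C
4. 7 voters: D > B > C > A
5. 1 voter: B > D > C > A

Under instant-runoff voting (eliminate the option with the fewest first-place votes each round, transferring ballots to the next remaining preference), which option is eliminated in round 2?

Round 1: C 4, A 13, B 6, D 7. Eliminate C.
Round 2: A 13, B 6, D 11. Eliminate B.

B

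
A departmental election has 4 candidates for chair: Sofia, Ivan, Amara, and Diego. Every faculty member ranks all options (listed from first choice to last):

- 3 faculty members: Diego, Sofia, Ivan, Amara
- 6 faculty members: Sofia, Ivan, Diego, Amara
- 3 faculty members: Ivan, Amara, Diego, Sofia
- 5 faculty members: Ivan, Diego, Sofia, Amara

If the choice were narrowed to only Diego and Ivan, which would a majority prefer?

Ivan

Voters preferring Diego to Ivan: 3; preferring Ivan to Diego: 14.
Ivan wins the head-to-head.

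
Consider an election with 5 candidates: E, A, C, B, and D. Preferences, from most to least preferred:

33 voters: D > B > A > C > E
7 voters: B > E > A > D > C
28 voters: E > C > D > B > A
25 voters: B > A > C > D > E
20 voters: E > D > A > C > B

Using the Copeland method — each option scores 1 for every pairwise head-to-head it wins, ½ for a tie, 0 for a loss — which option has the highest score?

E: loses to A, C, B, and D → score 0.
A: beats E and C; loses to B and D → score 2.
C: beats E; loses to A, B, and D → score 1.
B: beats E, A, and C; loses to D → score 3.
D: beats E, A, C, and B → score 4.
D has the best pairwise record.

D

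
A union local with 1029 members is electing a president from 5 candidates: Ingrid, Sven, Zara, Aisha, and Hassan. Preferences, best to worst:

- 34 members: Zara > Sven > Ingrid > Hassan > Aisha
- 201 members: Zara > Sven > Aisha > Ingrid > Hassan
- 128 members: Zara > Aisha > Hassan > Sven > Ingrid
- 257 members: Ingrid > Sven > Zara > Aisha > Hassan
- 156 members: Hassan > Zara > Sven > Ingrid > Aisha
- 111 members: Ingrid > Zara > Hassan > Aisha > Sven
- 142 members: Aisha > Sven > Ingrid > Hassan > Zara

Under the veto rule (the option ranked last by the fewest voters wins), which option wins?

Last-place votes: Ingrid 128, Sven 111, Zara 142, Aisha 190, Hassan 458.
Sven is ranked last by the fewest voters, so Sven wins.

Sven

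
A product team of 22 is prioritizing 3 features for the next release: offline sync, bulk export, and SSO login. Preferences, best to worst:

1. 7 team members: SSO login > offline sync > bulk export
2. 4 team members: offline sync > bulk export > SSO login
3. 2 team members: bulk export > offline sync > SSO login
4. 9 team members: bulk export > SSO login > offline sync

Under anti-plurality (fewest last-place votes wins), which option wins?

SSO login

Last-place votes: offline sync 9, bulk export 7, SSO login 6.
SSO login is ranked last by the fewest voters, so SSO login wins.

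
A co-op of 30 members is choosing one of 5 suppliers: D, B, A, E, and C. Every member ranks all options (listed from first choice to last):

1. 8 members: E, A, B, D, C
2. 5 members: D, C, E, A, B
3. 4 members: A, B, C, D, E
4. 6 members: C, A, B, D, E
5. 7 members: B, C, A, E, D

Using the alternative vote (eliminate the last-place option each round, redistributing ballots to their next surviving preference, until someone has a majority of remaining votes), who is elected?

B

Round 1: D 5, B 7, A 4, E 8, C 6. Eliminate A.
Round 2: D 5, B 11, E 8, C 6. Eliminate D.
Round 3: B 11, E 8, C 11. Eliminate E.
Round 4: B 19, C 11. B has a majority.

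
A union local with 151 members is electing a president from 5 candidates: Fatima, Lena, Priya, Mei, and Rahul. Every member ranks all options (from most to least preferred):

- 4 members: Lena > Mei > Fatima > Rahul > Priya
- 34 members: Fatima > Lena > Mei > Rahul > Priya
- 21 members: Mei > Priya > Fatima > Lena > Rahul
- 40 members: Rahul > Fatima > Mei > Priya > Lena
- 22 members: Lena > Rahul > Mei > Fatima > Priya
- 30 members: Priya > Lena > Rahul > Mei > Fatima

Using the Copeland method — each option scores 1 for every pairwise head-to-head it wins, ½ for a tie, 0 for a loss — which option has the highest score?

Rahul

Fatima: beats Lena and Priya; loses to Mei and Rahul → score 2.
Lena: beats Mei and Rahul; loses to Fatima and Priya → score 2.
Priya: beats Lena; loses to Fatima, Mei, and Rahul → score 1.
Mei: beats Fatima and Priya; loses to Lena and Rahul → score 2.
Rahul: beats Fatima, Priya, and Mei; loses to Lena → score 3.
Rahul has the best pairwise record.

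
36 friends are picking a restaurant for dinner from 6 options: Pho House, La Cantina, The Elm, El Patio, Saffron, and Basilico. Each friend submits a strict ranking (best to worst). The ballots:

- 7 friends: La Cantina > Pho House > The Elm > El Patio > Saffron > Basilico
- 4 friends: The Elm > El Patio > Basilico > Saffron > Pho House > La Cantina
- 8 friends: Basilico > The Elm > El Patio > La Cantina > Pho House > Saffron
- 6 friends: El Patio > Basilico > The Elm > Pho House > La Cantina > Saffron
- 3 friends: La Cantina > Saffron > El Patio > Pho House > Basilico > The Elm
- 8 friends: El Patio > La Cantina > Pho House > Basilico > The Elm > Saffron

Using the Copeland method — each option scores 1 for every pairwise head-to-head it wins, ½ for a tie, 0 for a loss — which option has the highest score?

El Patio

Pho House: beats Saffron; ties The Elm and Basilico; loses to La Cantina and El Patio → score 2.
La Cantina: beats Pho House and Saffron; ties The Elm and Basilico; loses to El Patio → score 3.
The Elm: beats El Patio and Saffron; ties Pho House and La Cantina; loses to Basilico → score 3.
El Patio: beats Pho House, La Cantina, Saffron, and Basilico; loses to The Elm → score 4.
Saffron: loses to Pho House, La Cantina, The Elm, El Patio, and Basilico → score 0.
Basilico: beats The Elm and Saffron; ties Pho House and La Cantina; loses to El Patio → score 3.
El Patio has the best pairwise record.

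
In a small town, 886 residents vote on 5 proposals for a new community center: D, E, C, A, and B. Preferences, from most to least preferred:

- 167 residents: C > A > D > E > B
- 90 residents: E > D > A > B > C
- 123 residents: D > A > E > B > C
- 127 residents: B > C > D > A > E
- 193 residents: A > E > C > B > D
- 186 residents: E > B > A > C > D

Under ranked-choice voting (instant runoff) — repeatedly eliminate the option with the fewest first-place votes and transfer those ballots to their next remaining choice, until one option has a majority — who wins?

Round 1: D 123, E 276, C 167, A 193, B 127. Eliminate D.
Round 2: E 276, C 167, A 316, B 127. Eliminate B.
Round 3: E 276, C 294, A 316. Eliminate E.
Round 4: C 294, A 592. A has a majority.

A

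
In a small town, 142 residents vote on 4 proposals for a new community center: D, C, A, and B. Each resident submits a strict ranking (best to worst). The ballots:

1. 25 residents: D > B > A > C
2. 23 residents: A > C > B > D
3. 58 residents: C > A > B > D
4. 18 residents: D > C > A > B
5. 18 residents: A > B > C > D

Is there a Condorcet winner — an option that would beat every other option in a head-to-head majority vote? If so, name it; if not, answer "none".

C

C vs D: 99–43 for C.
C vs A: 76–66 for C.
C vs B: 99–43 for C.
C beats every other option head-to-head.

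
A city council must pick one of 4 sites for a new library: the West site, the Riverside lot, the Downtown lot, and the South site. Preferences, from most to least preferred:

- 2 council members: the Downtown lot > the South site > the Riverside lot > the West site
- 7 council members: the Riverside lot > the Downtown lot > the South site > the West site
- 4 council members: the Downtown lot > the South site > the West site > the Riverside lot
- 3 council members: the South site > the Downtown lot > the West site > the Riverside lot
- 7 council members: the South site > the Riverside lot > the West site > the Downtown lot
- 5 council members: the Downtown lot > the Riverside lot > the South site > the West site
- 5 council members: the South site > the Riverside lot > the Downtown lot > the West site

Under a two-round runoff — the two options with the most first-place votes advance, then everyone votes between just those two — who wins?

Round 1 first-place votes: the West site 0, the Riverside lot 7, the Downtown lot 11, the South site 15.
the South site and the Downtown lot advance.
Runoff: the South site is preferred to the Downtown lot by 15 voters; the Downtown lot by 18.
the Downtown lot wins the runoff.

the Downtown lot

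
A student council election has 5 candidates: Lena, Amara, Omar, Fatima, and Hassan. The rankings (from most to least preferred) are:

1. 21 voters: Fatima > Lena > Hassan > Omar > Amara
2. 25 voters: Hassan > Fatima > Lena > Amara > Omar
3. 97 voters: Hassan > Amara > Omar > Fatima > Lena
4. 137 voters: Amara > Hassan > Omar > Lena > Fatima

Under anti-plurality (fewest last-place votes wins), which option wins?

Hassan

Last-place votes: Lena 97, Amara 21, Omar 25, Fatima 137, Hassan 0.
Hassan is ranked last by the fewest voters, so Hassan wins.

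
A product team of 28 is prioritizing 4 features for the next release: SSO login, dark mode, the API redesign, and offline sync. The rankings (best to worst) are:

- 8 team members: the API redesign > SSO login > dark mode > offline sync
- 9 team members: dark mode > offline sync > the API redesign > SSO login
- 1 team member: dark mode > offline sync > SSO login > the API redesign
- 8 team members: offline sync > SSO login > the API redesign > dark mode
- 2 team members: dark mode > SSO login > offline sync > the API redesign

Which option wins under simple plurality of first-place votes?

dark mode

First-place votes: SSO login 0, dark mode 12, the API redesign 8, offline sync 8.
dark mode has the most first-place votes.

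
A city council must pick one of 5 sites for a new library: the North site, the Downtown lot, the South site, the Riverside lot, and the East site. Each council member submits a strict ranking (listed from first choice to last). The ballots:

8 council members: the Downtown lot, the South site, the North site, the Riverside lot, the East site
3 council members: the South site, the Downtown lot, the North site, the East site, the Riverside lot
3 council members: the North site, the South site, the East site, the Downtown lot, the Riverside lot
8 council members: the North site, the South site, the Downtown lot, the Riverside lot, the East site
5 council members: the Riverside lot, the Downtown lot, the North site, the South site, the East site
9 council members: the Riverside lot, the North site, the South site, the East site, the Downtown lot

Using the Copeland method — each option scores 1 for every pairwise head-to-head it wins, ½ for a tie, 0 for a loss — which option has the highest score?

the North site

the North site: beats the Downtown lot, the South site, the Riverside lot, and the East site → score 4.
the Downtown lot: beats the Riverside lot and the East site; loses to the North site and the South site → score 2.
the South site: beats the Downtown lot, the Riverside lot, and the East site; loses to the North site → score 3.
the Riverside lot: beats the East site; loses to the North site, the Downtown lot, and the South site → score 1.
the East site: loses to the North site, the Downtown lot, the South site, and the Riverside lot → score 0.
the North site has the best pairwise record.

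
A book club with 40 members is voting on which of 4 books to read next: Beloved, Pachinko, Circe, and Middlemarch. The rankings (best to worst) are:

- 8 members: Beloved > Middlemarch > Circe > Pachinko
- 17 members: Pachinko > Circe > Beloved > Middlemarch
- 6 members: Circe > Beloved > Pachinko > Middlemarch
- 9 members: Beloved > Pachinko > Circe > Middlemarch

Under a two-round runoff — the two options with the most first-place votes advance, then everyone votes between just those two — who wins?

Round 1 first-place votes: Beloved 17, Pachinko 17, Circe 6, Middlemarch 0.
Pachinko and Beloved advance.
Runoff: Pachinko is preferred to Beloved by 17 voters; Beloved by 23.
Beloved wins the runoff.

Beloved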